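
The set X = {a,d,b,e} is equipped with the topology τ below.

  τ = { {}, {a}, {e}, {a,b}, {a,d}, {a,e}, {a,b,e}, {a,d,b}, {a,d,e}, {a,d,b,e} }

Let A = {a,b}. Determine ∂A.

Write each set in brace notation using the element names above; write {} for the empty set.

U open, U⊆A: {}, {a}, {a,b}. int(A) = ⋃ = {a,b}
X∖A={d,e}, int(X∖A)={e}, hence cl(A)={a,d,b}
∂A: remove int from cl → {d}

{d}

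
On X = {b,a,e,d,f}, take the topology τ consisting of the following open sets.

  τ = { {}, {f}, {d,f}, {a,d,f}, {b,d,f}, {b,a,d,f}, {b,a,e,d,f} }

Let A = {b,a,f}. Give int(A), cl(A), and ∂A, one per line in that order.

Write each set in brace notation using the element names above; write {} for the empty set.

interior: largest open inside A is {f} (from {}, {f})
cl via duality: int({e,d}) = {}, so X∖{} = {b,a,e,d,f}
cl∖int = {b,a,e,d}

int(A) = {f}
cl(A)  = {b,a,e,d,f}
∂A     = {b,a,e,d}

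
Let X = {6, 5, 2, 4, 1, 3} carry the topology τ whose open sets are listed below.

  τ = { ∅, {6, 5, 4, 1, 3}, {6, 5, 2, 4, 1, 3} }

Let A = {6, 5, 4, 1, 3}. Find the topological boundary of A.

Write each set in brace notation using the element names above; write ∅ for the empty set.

{2}

open subsets of A: ∅, {6, 5, 4, 1, 3}; so int(A) = {6, 5, 4, 1, 3}
closure: X∖int(X∖A) = X∖∅ = {6, 5, 2, 4, 1, 3}
∂A = {6, 5, 2, 4, 1, 3} minus {6, 5, 4, 1, 3} = {2}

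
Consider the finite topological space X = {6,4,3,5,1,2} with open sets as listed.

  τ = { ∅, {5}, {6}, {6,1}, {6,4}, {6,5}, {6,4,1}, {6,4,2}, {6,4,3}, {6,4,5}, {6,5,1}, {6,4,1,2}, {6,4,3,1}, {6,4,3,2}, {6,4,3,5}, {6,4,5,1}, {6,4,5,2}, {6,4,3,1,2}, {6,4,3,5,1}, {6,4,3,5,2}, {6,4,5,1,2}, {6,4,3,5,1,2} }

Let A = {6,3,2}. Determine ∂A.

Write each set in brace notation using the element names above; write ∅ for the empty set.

interior: largest open inside A is {6} (from ∅, {6})
cl via duality: int({4,5,1}) = {5}, so X∖{5} = {6,4,3,1,2}
cl∖int = {4,3,1,2}

{4,3,1,2}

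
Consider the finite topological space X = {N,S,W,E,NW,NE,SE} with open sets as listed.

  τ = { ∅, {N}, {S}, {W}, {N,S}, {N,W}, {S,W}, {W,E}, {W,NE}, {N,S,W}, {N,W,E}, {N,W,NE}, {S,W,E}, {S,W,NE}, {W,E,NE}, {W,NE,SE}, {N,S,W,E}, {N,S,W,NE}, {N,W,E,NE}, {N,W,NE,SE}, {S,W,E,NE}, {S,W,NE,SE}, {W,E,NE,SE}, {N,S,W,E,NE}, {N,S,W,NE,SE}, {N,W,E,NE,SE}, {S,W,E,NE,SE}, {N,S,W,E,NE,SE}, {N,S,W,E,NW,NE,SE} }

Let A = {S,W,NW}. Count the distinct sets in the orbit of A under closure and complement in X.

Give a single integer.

complement {N,E,NE,SE}; its interior {N}; cl(A) = X∖{N} = {S,W,E,NW,NE,SE}
With k = closure, c = complement:
  1. A     = {S,W,NW}
  2. kA    = {S,W,E,NW,NE,SE}
  3. cA    = {N,E,NE,SE}
  4. ckA   = {N}
  5. kcA   = {N,E,NW,NE,SE}
  6. kckA  = {N,NW}
  7. ckcA  = {S,W}
  8. ckckA = {S,W,E,NE,SE}
k, c of each give nothing new

8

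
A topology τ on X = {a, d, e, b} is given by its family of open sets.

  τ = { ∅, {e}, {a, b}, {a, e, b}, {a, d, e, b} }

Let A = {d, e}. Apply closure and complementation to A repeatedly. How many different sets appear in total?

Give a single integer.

4

complement {a, b}; its interior {a, b}; cl(A) = X∖{a, b} = {d, e}
With k = closure, c = complement:
  1. A     = {d, e}
  2. cA    = {a, b}
  3. kcA   = {a, d, b}
  4. ckcA  = {e}
k, c of each give nothing new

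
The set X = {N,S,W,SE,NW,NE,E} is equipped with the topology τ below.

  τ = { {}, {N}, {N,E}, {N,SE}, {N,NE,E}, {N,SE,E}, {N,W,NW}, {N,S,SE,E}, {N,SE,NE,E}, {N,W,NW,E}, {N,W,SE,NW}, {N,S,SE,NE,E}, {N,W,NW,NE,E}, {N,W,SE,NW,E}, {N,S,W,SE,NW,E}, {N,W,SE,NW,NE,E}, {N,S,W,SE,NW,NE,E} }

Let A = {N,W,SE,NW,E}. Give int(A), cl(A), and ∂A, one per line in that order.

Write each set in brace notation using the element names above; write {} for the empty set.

opens ⊆ A: {}, {N}, {N,E}, {N,SE}, {N,SE,E}, {N,W,NW}, {N,W,NW,E}, {N,W,SE,NW}, {N,W,SE,NW,E}; union → int = {N,W,SE,NW,E}
complement {S,NE}; its interior {}; cl(A) = X∖{} = {N,S,W,SE,NW,NE,E}
boundary = {N,S,W,SE,NW,NE,E} ∖ {N,W,SE,NW,E} = {S,NE}

int(A) = {N,W,SE,NW,E}
cl(A)  = {N,S,W,SE,NW,NE,E}
∂A     = {S,NE}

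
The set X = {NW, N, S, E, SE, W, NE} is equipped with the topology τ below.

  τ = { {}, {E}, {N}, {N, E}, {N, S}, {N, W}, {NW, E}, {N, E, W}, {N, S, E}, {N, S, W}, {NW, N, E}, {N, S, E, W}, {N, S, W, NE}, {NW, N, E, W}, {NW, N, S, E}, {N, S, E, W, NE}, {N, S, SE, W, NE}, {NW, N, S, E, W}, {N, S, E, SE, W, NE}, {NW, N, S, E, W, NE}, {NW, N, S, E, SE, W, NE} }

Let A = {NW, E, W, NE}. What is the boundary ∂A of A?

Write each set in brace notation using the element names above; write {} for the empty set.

{SE, W, NE}

opens ⊆ A: {}, {E}, {NW, E}; union → int = {NW, E}
complement {N, S, SE}; its interior {N, S}; cl(A) = X∖{N, S} = {NW, E, SE, W, NE}
boundary = {NW, E, SE, W, NE} ∖ {NW, E} = {SE, W, NE}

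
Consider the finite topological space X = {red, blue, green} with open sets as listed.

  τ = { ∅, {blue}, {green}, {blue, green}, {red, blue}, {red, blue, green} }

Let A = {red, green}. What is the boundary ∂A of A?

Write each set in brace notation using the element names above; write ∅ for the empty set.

open subsets of A: ∅, {green}; so int(A) = {green}
closure: X∖int(X∖A) = X∖{blue} = {red, green}
∂A = {red, green} minus {green} = {red}

{red}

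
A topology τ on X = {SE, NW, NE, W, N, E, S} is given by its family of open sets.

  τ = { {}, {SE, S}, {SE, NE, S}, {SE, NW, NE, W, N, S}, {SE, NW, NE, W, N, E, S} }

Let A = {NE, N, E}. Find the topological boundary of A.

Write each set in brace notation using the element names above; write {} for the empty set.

opens ⊆ A: {}; union → int = {}
complement {SE, NW, W, S}; its interior {SE, S}; cl(A) = X∖{SE, S} = {NW, NE, W, N, E}
boundary = {NW, NE, W, N, E} ∖ {} = {NW, NE, W, N, E}

{NW, NE, W, N, E}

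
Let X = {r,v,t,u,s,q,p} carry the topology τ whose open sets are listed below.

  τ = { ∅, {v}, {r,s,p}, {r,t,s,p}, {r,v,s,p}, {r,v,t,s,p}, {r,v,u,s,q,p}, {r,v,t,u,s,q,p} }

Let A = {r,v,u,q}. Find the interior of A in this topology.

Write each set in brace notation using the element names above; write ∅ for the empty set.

U open, U⊆A: ∅, {v}. int(A) = ⋃ = {v}

{v}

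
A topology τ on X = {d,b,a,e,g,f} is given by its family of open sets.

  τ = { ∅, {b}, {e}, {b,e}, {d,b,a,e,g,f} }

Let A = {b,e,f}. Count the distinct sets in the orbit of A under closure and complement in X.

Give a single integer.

X∖A={d,a,g}, int(X∖A)=∅, hence cl(A)={d,b,a,e,g,f}
Orbit (k=closure, c=complement):
  1. A     = {b,e,f}
  2. kA    = {d,b,a,e,g,f}
  3. cA    = {d,a,g}
  4. ckA   = ∅
  5. kcA   = {d,a,g,f}
  6. ckcA  = {b,e}
(closed under both — stop)

6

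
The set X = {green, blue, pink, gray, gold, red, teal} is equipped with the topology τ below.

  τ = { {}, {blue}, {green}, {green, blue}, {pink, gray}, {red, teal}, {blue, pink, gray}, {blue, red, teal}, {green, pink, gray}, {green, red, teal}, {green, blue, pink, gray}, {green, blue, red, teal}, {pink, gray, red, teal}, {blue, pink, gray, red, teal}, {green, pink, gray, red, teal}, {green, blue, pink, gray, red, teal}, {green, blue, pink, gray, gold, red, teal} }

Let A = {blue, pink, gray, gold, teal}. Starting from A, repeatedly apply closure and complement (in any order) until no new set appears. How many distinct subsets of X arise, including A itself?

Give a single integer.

X∖A={green, red}, int(X∖A)={green}, hence cl(A)={blue, pink, gray, gold, red, teal}
Orbit (k=closure, c=complement):
  1. A     = {blue, pink, gray, gold, teal}
  2. kA    = {blue, pink, gray, gold, red, teal}
  3. cA    = {green, red}
  4. ckA   = {green}
  5. kcA   = {green, gold, red, teal}
  6. kckA  = {green, gold}
  7. ckcA  = {blue, pink, gray}
  8. ckckA = {blue, pink, gray, red, teal}
  9. kckcA = {blue, pink, gray, gold}
  10. ckckcA = {green, red, teal}
(closed under both — stop)

10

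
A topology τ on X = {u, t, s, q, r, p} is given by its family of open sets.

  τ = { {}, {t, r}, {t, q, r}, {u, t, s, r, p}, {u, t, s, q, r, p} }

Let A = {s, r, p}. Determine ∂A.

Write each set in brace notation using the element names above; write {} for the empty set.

{u, t, s, q, r, p}

open subsets of A: {}; so int(A) = {}
closure: X∖int(X∖A) = X∖{} = {u, t, s, q, r, p}
∂A = {u, t, s, q, r, p} minus {} = {u, t, s, q, r, p}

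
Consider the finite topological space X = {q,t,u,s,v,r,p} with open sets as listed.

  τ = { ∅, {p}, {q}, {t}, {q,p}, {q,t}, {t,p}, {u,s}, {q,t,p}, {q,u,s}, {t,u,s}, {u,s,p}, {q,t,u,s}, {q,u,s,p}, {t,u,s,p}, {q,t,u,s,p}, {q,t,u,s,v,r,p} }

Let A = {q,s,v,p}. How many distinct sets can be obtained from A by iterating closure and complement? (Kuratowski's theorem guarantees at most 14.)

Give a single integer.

closure: X∖int(X∖A) = X∖{t} = {q,u,s,v,r,p}
Let k=closure and c=complement:
  1. A     = {q,s,v,p}
  2. kA    = {q,u,s,v,r,p}
  3. cA    = {t,u,r}
  4. ckA   = {t}
  5. kcA   = {t,u,s,v,r}
  6. kckA  = {t,v,r}
  7. ckcA  = {q,p}
  8. ckckA = {q,u,s,p}
  9. kckcA = {q,v,r,p}
  10. ckckcA = {t,u,s}
— saturated at 10

10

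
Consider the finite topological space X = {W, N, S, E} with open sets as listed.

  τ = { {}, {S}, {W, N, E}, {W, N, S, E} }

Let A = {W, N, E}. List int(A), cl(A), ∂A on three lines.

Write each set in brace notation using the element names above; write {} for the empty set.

open subsets of A: {}, {W, N, E}; so int(A) = {W, N, E}
closure: X∖int(X∖A) = X∖{S} = {W, N, E}
∂A = {W, N, E} minus {W, N, E} = {}

int(A) = {W, N, E}
cl(A)  = {W, N, E}
∂A     = {}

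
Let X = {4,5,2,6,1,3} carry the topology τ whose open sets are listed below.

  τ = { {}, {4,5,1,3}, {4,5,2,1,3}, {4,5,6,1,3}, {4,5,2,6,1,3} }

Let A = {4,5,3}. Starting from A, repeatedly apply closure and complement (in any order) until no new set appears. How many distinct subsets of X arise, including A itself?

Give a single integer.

X∖A={2,6,1}, int(X∖A)={}, hence cl(A)={4,5,2,6,1,3}
Orbit (k=closure, c=complement):
  1. A     = {4,5,3}
  2. kA    = {4,5,2,6,1,3}
  3. cA    = {2,6,1}
  4. ckA   = {}
(closed under both — stop)

4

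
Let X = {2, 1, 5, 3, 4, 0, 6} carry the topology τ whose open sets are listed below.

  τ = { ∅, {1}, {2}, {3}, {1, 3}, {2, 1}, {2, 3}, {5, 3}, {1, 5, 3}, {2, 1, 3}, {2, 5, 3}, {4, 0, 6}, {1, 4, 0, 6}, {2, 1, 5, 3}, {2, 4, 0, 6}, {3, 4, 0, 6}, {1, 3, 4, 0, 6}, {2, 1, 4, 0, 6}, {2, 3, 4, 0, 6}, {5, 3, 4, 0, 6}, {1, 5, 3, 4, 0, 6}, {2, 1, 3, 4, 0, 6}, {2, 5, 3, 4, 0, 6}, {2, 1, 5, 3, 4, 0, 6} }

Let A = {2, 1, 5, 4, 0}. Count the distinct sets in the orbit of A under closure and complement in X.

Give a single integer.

8

cl via duality: int({3, 6}) = {3}, so X∖{3} = {2, 1, 5, 4, 0, 6}
Write k for closure, c for complement:
  1. A     = {2, 1, 5, 4, 0}
  2. kA    = {2, 1, 5, 4, 0, 6}
  3. cA    = {3, 6}
  4. ckA   = {3}
  5. kcA   = {5, 3, 4, 0, 6}
  6. kckA  = {5, 3}
  7. ckcA  = {2, 1}
  8. ckckA = {2, 1, 4, 0, 6}
applying k or c yields no new set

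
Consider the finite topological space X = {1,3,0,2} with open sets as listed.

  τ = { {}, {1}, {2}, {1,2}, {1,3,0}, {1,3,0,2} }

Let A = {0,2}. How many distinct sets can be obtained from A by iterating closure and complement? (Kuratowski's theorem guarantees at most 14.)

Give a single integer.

closure: X∖int(X∖A) = X∖{1} = {3,0,2}
Let k=closure and c=complement:
  1. A     = {0,2}
  2. kA    = {3,0,2}
  3. cA    = {1,3}
  4. ckA   = {1}
  5. kcA   = {1,3,0}
  6. ckcA  = {2}
— saturated at 6

6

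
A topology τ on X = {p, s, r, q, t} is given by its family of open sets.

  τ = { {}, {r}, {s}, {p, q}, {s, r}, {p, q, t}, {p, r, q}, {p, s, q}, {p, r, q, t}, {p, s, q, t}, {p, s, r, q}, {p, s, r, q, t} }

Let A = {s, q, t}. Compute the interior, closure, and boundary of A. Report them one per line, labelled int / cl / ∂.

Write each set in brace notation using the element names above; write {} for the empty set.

interior: largest open inside A is {s} (from {}, {s})
cl via duality: int({p, r}) = {r}, so X∖{r} = {p, s, q, t}
cl∖int = {p, q, t}

int(A) = {s}
cl(A)  = {p, s, q, t}
∂A     = {p, q, t}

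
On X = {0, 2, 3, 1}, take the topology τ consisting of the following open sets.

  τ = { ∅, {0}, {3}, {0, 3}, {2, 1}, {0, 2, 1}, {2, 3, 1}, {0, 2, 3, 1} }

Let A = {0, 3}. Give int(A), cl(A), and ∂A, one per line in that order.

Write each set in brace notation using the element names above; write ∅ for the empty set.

opens ⊆ A: ∅, {0}, {3}, {0, 3}; union → int = {0, 3}
complement {2, 1}; its interior {2, 1}; cl(A) = X∖{2, 1} = {0, 3}
boundary = {0, 3} ∖ {0, 3} = ∅

int(A) = {0, 3}
cl(A)  = {0, 3}
∂A     = ∅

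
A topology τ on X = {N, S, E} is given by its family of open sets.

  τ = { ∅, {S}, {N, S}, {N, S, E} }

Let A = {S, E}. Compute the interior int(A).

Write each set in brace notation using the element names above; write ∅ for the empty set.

{S}

open subsets of A: ∅, {S}; so int(A) = {S}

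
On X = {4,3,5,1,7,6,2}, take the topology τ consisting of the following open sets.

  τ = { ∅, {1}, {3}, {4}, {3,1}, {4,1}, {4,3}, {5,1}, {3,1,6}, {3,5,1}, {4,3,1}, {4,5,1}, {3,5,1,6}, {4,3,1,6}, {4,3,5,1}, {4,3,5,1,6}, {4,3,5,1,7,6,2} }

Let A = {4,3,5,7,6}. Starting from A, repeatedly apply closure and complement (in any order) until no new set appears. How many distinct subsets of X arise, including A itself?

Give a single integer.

complement {1,2}; its interior {1}; cl(A) = X∖{1} = {4,3,5,7,6,2}
With k = closure, c = complement:
  1. A     = {4,3,5,7,6}
  2. kA    = {4,3,5,7,6,2}
  3. cA    = {1,2}
  4. ckA   = {1}
  5. kcA   = {5,1,7,6,2}
  6. ckcA  = {4,3}
  7. kckcA = {4,3,7,6,2}
  8. ckckcA = {5,1}
k, c of each give nothing new

8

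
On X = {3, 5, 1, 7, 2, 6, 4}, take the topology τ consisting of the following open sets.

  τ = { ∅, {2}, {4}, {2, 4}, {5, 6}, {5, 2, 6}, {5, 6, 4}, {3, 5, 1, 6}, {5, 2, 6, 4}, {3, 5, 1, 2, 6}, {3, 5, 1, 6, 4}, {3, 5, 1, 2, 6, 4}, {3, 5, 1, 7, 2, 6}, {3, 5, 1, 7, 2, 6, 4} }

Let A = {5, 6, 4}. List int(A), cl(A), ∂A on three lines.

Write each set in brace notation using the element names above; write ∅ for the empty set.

int(A) = {5, 6, 4}
cl(A)  = {3, 5, 1, 7, 6, 4}
∂A     = {3, 1, 7}

open subsets of A: ∅, {4}, {5, 6}, {5, 6, 4}; so int(A) = {5, 6, 4}
closure: X∖int(X∖A) = X∖{2} = {3, 5, 1, 7, 6, 4}
∂A = {3, 5, 1, 7, 6, 4} minus {5, 6, 4} = {3, 1, 7}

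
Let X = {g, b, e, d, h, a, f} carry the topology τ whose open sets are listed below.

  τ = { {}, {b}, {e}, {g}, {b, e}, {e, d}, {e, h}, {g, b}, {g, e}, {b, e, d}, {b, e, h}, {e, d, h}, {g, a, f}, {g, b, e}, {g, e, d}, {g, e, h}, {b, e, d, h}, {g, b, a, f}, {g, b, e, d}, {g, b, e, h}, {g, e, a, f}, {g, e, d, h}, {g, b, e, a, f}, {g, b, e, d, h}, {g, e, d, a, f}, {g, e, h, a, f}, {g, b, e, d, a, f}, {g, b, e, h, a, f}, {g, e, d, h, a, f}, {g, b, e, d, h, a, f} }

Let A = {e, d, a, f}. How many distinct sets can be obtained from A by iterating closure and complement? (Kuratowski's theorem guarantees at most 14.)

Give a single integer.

X∖A={g, b, h}, int(X∖A)={g, b}, hence cl(A)={e, d, h, a, f}
Orbit (k=closure, c=complement):
  1. A     = {e, d, a, f}
  2. kA    = {e, d, h, a, f}
  3. cA    = {g, b, h}
  4. ckA   = {g, b}
  5. kcA   = {g, b, h, a, f}
  6. kckA  = {g, b, a, f}
  7. ckcA  = {e, d}
  8. ckckA = {e, d, h}
(closed under both — stop)

8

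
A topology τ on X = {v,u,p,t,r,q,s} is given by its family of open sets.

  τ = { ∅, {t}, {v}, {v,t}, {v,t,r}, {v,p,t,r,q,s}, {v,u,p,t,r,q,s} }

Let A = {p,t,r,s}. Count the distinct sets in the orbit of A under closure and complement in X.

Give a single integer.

closure: X∖int(X∖A) = X∖{v} = {u,p,t,r,q,s}
Let k=closure and c=complement:
  1. A     = {p,t,r,s}
  2. kA    = {u,p,t,r,q,s}
  3. cA    = {v,u,q}
  4. ckA   = {v}
  5. kcA   = {v,u,p,r,q,s}
  6. ckcA  = {t}
— saturated at 6

6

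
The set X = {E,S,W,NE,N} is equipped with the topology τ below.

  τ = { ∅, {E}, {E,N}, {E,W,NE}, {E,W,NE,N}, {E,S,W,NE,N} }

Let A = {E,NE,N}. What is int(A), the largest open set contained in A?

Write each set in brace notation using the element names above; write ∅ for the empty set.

{E,N}

open subsets of A: ∅, {E}, {E,N}; so int(A) = {E,N}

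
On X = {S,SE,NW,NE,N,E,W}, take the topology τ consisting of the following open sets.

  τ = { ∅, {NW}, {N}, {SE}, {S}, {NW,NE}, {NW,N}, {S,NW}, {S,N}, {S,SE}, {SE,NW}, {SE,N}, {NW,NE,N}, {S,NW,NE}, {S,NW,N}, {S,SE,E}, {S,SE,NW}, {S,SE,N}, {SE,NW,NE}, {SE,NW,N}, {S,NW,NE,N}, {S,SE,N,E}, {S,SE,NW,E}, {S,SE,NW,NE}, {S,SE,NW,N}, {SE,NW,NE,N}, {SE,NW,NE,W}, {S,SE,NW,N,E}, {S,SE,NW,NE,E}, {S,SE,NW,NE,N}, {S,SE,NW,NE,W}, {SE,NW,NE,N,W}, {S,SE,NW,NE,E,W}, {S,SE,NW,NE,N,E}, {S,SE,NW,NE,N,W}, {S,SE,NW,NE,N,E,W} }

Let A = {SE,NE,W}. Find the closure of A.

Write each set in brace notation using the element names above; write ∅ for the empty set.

{SE,NE,E,W}

closure: X∖int(X∖A) = X∖{S,NW,N} = {SE,NE,E,W}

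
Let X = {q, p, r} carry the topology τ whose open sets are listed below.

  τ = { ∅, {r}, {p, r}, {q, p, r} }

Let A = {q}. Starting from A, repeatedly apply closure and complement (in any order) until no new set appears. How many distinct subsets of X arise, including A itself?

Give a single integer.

complement {p, r}; its interior {p, r}; cl(A) = X∖{p, r} = {q}
With k = closure, c = complement:
  1. A     = {q}
  2. cA    = {p, r}
  3. kcA   = {q, p, r}
  4. ckcA  = ∅
k, c of each give nothing new

4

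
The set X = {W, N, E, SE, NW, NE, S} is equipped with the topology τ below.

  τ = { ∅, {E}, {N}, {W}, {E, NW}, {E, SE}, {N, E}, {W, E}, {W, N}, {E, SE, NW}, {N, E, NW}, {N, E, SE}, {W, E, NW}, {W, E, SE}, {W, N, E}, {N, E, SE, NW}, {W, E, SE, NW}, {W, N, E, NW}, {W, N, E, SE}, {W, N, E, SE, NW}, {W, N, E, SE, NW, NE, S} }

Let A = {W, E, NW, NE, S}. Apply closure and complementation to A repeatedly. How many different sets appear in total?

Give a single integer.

complement {N, SE}; its interior {N}; cl(A) = X∖{N} = {W, E, SE, NW, NE, S}
With k = closure, c = complement:
  1. A     = {W, E, NW, NE, S}
  2. kA    = {W, E, SE, NW, NE, S}
  3. cA    = {N, SE}
  4. ckA   = {N}
  5. kcA   = {N, SE, NE, S}
  6. kckA  = {N, NE, S}
  7. ckcA  = {W, E, NW}
  8. ckckA = {W, E, SE, NW}
k, c of each give nothing new

8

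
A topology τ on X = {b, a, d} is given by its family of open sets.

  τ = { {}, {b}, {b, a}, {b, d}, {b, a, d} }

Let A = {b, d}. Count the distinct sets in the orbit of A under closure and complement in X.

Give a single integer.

complement {a}; its interior {}; cl(A) = X∖{} = {b, a, d}
With k = closure, c = complement:
  1. A     = {b, d}
  2. kA    = {b, a, d}
  3. cA    = {a}
  4. ckA   = {}
k, c of each give nothing new

4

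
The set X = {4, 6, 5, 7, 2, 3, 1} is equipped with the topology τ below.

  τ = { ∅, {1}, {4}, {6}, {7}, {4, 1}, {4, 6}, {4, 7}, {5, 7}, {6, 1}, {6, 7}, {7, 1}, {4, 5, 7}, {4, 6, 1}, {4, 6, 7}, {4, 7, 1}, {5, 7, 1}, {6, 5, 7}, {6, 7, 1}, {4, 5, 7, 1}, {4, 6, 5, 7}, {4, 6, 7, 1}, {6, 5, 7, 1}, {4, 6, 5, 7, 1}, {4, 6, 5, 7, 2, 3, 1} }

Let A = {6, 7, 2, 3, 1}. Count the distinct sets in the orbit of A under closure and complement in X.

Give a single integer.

8

cl via duality: int({4, 5}) = {4}, so X∖{4} = {6, 5, 7, 2, 3, 1}
Write k for closure, c for complement:
  1. A     = {6, 7, 2, 3, 1}
  2. kA    = {6, 5, 7, 2, 3, 1}
  3. cA    = {4, 5}
  4. ckA   = {4}
  5. kcA   = {4, 5, 2, 3}
  6. kckA  = {4, 2, 3}
  7. ckcA  = {6, 7, 1}
  8. ckckA = {6, 5, 7, 1}
applying k or c yields no new set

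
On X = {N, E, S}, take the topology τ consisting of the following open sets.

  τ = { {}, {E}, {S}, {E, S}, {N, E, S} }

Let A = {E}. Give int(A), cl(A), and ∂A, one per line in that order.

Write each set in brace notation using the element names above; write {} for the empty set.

U open, U⊆A: {}, {E}. int(A) = ⋃ = {E}
X∖A={N, S}, int(X∖A)={S}, hence cl(A)={N, E}
∂A: remove int from cl → {N}

int(A) = {E}
cl(A)  = {N, E}
∂A     = {N}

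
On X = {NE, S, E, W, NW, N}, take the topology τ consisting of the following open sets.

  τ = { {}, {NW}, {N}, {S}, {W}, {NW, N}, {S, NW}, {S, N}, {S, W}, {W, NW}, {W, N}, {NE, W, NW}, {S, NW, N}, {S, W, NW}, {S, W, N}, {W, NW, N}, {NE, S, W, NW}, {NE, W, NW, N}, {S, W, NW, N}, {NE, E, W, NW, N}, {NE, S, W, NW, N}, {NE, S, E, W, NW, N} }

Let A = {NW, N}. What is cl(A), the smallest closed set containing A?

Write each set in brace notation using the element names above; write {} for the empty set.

closure: X∖int(X∖A) = X∖{S, W} = {NE, E, NW, N}

{NE, E, NW, N}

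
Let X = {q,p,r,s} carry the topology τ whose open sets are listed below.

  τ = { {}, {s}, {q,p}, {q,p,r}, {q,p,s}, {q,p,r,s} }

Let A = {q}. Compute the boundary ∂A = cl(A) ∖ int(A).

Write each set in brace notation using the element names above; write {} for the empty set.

interior: largest open inside A is {} (from {})
cl via duality: int({p,r,s}) = {s}, so X∖{s} = {q,p,r}
cl∖int = {q,p,r}

{q,p,r}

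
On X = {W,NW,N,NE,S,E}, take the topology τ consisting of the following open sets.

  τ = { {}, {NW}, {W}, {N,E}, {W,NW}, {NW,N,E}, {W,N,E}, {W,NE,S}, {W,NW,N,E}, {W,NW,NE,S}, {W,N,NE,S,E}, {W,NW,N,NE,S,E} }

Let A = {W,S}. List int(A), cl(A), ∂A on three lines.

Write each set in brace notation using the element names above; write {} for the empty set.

open subsets of A: {}, {W}; so int(A) = {W}
closure: X∖int(X∖A) = X∖{NW,N,E} = {W,NE,S}
∂A = {W,NE,S} minus {W} = {NE,S}

int(A) = {W}
cl(A)  = {W,NE,S}
∂A     = {NE,S}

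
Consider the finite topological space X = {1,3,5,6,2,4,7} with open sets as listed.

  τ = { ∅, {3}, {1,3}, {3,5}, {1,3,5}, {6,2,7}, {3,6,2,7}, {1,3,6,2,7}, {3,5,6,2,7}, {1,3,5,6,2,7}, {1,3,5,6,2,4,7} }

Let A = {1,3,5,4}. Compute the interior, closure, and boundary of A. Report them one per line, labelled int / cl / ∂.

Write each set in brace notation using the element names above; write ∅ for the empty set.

interior: largest open inside A is {1,3,5} (from ∅, {3}, {1,3}, {3,5}, {1,3,5})
cl via duality: int({6,2,7}) = {6,2,7}, so X∖{6,2,7} = {1,3,5,4}
cl∖int = {4}

int(A) = {1,3,5}
cl(A)  = {1,3,5,4}
∂A     = {4}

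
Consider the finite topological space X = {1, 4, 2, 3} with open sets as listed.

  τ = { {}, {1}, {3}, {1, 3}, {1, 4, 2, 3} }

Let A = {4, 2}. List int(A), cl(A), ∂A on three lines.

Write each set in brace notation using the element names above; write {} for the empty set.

opens ⊆ A: {}; union → int = {}
complement {1, 3}; its interior {1, 3}; cl(A) = X∖{1, 3} = {4, 2}
boundary = {4, 2} ∖ {} = {4, 2}

int(A) = {}
cl(A)  = {4, 2}
∂A     = {4, 2}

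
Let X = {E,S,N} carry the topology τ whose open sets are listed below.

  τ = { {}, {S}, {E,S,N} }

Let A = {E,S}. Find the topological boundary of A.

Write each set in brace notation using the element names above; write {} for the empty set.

interior: largest open inside A is {S} (from {}, {S})
cl via duality: int({N}) = {}, so X∖{} = {E,S,N}
cl∖int = {E,N}

{E,N}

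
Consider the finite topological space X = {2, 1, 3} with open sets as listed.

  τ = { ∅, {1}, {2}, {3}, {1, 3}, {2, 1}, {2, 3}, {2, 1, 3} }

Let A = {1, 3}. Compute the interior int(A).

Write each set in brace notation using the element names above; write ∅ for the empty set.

{1, 3}

open subsets of A: ∅, {3}, {1}, {1, 3}; so int(A) = {1, 3}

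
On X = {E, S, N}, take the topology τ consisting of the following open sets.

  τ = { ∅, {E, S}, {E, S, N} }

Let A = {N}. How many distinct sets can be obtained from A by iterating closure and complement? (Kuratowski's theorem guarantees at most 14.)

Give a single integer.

closure: X∖int(X∖A) = X∖{E, S} = {N}
Let k=closure and c=complement:
  1. A     = {N}
  2. cA    = {E, S}
  3. kcA   = {E, S, N}
  4. ckcA  = ∅
— saturated at 4

4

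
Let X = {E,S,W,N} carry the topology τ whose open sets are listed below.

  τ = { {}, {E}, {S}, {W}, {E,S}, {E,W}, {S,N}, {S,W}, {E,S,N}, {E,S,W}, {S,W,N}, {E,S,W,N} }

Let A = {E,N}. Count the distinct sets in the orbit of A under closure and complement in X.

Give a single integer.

closure: X∖int(X∖A) = X∖{S,W} = {E,N}
Let k=closure and c=complement:
  1. A     = {E,N}
  2. cA    = {S,W}
  3. kcA   = {S,W,N}
  4. ckcA  = {E}
— saturated at 4

4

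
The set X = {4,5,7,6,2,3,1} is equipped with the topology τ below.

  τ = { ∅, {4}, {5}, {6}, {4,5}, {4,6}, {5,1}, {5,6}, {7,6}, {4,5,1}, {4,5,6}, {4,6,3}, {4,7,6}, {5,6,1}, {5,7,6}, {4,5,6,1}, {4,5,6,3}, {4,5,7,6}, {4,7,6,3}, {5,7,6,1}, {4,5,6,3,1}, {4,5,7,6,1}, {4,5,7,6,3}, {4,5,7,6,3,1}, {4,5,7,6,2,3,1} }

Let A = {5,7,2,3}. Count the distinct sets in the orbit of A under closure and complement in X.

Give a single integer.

10

cl via duality: int({4,6,1}) = {4,6}, so X∖{4,6} = {5,7,2,3,1}
Write k for closure, c for complement:
  1. A     = {5,7,2,3}
  2. kA    = {5,7,2,3,1}
  3. cA    = {4,6,1}
  4. ckA   = {4,6}
  5. kcA   = {4,7,6,2,3,1}
  6. kckA  = {4,7,6,2,3}
  7. ckcA  = {5}
  8. ckckA = {5,1}
  9. kckcA = {5,2,1}
  10. ckckcA = {4,7,6,3}
applying k or c yields no new set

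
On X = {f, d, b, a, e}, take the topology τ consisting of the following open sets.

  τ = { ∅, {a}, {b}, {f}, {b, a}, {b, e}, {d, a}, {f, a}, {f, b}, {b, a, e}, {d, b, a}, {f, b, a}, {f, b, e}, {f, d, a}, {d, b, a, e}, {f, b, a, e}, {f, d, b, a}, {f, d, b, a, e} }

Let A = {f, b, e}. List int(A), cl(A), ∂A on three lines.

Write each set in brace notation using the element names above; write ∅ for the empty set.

int(A) = {f, b, e}
cl(A)  = {f, b, e}
∂A     = ∅

interior: largest open inside A is {f, b, e} (from ∅, {f}, {b}, {f, b}, {b, e}, {f, b, e})
cl via duality: int({d, a}) = {d, a}, so X∖{d, a} = {f, b, e}
cl∖int = ∅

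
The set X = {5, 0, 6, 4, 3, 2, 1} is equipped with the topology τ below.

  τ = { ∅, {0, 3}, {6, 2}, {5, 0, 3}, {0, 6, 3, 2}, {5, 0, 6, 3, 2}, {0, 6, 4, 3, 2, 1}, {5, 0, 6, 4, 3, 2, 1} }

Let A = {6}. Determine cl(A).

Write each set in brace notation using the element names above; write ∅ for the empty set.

cl via duality: int({5, 0, 4, 3, 2, 1}) = {5, 0, 3}, so X∖{5, 0, 3} = {6, 4, 2, 1}

{6, 4, 2, 1}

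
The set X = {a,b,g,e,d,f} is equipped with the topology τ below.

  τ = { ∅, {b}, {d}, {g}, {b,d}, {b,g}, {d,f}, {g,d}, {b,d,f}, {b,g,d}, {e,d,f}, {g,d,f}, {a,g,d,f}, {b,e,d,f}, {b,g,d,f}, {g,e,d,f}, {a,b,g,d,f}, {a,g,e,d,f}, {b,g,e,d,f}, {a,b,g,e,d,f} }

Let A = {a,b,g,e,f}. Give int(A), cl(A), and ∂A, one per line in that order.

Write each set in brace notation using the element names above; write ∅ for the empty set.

int(A) = {b,g}
cl(A)  = {a,b,g,e,f}
∂A     = {a,e,f}

open subsets of A: ∅, {b}, {g}, {b,g}; so int(A) = {b,g}
closure: X∖int(X∖A) = X∖{d} = {a,b,g,e,f}
∂A = {a,b,g,e,f} minus {b,g} = {a,e,f}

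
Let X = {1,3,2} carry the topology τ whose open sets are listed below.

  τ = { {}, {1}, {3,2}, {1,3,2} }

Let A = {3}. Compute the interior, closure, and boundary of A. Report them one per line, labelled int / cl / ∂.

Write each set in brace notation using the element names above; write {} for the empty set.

int(A) = {}
cl(A)  = {3,2}
∂A     = {3,2}

opens ⊆ A: {}; union → int = {}
complement {1,2}; its interior {1}; cl(A) = X∖{1} = {3,2}
boundary = {3,2} ∖ {} = {3,2}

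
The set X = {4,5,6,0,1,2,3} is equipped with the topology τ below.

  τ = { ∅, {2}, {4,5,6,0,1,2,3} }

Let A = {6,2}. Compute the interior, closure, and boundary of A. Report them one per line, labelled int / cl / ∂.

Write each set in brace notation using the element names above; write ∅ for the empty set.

int(A) = {2}
cl(A)  = {4,5,6,0,1,2,3}
∂A     = {4,5,6,0,1,3}

open subsets of A: ∅, {2}; so int(A) = {2}
closure: X∖int(X∖A) = X∖∅ = {4,5,6,0,1,2,3}
∂A = {4,5,6,0,1,2,3} minus {2} = {4,5,6,0,1,3}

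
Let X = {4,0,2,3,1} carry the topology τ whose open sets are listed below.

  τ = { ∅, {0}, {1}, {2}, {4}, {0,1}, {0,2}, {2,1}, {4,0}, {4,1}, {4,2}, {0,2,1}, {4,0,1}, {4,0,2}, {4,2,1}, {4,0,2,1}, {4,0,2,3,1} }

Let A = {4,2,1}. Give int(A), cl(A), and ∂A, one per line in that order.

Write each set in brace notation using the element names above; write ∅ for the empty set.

int(A) = {4,2,1}
cl(A)  = {4,2,3,1}
∂A     = {3}

interior: largest open inside A is {4,2,1} (from ∅, {1}, {4}, {2}, {2,1}, {4,2}, {4,1}, {4,2,1})
cl via duality: int({0,3}) = {0}, so X∖{0} = {4,2,3,1}
cl∖int = {3}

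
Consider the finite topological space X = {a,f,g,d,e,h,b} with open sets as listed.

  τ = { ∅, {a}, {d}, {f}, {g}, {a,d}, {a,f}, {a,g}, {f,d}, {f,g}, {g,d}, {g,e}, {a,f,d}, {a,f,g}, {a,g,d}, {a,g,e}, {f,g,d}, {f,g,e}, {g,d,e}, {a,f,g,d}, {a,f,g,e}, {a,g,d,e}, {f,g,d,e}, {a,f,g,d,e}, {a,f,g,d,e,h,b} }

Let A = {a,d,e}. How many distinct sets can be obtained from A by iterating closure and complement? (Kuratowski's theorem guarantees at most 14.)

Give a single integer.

complement {f,g,h,b}; its interior {f,g}; cl(A) = X∖{f,g} = {a,d,e,h,b}
With k = closure, c = complement:
  1. A     = {a,d,e}
  2. kA    = {a,d,e,h,b}
  3. cA    = {f,g,h,b}
  4. ckA   = {f,g}
  5. kcA   = {f,g,e,h,b}
  6. ckcA  = {a,d}
  7. kckcA = {a,d,h,b}
  8. ckckcA = {f,g,e}
k, c of each give nothing new

8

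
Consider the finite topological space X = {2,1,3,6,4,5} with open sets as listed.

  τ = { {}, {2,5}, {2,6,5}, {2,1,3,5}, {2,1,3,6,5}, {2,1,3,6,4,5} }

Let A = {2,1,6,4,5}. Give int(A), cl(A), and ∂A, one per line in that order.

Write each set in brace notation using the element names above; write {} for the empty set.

int(A) = {2,6,5}
cl(A)  = {2,1,3,6,4,5}
∂A     = {1,3,4}

interior: largest open inside A is {2,6,5} (from {}, {2,5}, {2,6,5})
cl via duality: int({3}) = {}, so X∖{} = {2,1,3,6,4,5}
cl∖int = {1,3,4}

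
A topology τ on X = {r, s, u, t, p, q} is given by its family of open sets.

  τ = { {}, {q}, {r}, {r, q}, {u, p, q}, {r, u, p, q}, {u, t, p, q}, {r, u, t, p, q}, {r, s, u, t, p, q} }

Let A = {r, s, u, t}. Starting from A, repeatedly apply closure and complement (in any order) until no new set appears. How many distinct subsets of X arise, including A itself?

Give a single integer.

complement {p, q}; its interior {q}; cl(A) = X∖{q} = {r, s, u, t, p}
With k = closure, c = complement:
  1. A     = {r, s, u, t}
  2. kA    = {r, s, u, t, p}
  3. cA    = {p, q}
  4. ckA   = {q}
  5. kcA   = {s, u, t, p, q}
  6. ckcA  = {r}
  7. kckcA = {r, s}
  8. ckckcA = {u, t, p, q}
k, c of each give nothing new

8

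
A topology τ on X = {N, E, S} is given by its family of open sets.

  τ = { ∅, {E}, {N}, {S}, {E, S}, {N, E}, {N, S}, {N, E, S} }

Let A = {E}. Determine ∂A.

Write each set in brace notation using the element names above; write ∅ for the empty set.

opens ⊆ A: ∅, {E}; union → int = {E}
complement {N, S}; its interior {N, S}; cl(A) = X∖{N, S} = {E}
boundary = {E} ∖ {E} = ∅

∅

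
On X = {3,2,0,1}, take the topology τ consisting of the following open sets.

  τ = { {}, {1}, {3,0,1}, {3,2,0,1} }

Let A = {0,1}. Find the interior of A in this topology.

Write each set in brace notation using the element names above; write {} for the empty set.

{1}

open subsets of A: {}, {1}; so int(A) = {1}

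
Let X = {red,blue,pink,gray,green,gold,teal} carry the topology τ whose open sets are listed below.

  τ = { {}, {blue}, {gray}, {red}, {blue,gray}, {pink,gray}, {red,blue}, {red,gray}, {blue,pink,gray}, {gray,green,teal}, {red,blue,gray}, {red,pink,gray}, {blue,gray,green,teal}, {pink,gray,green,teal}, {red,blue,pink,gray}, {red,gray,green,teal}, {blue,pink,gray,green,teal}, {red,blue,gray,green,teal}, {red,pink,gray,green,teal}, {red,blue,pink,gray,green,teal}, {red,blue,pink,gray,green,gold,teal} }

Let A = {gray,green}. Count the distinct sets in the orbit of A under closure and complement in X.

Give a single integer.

closure: X∖int(X∖A) = X∖{red,blue} = {pink,gray,green,gold,teal}
Let k=closure and c=complement:
  1. A     = {gray,green}
  2. kA    = {pink,gray,green,gold,teal}
  3. cA    = {red,blue,pink,gold,teal}
  4. ckA   = {red,blue}
  5. kcA   = {red,blue,pink,green,gold,teal}
  6. kckA  = {red,blue,gold}
  7. ckcA  = {gray}
  8. ckckA = {pink,gray,green,teal}
— saturated at 8

8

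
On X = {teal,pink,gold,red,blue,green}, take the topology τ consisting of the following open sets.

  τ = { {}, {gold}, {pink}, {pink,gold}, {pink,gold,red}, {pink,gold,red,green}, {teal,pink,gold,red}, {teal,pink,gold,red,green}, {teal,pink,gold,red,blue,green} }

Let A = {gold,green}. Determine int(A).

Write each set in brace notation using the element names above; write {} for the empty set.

open subsets of A: {}, {gold}; so int(A) = {gold}

{gold}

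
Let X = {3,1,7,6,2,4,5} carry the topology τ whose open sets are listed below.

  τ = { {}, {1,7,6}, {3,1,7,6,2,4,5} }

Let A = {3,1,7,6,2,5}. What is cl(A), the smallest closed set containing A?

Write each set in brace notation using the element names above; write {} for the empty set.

{3,1,7,6,2,4,5}

cl via duality: int({4}) = {}, so X∖{} = {3,1,7,6,2,4,5}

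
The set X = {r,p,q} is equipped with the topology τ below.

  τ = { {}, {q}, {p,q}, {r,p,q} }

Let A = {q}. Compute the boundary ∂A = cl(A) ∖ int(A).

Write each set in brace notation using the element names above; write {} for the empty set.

{r,p}

open subsets of A: {}, {q}; so int(A) = {q}
closure: X∖int(X∖A) = X∖{} = {r,p,q}
∂A = {r,p,q} minus {q} = {r,p}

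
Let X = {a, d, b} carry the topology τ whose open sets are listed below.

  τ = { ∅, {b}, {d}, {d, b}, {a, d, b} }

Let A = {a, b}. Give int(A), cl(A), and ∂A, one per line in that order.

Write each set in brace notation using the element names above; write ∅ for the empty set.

U open, U⊆A: ∅, {b}. int(A) = ⋃ = {b}
X∖A={d}, int(X∖A)={d}, hence cl(A)={a, b}
∂A: remove int from cl → {a}

int(A) = {b}
cl(A)  = {a, b}
∂A     = {a}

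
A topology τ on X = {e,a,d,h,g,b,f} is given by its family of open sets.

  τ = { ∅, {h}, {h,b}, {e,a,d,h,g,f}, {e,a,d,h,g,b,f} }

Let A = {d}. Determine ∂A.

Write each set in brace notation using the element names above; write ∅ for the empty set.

{e,a,d,g,f}

open subsets of A: ∅; so int(A) = ∅
closure: X∖int(X∖A) = X∖{h,b} = {e,a,d,g,f}
∂A = {e,a,d,g,f} minus ∅ = {e,a,d,g,f}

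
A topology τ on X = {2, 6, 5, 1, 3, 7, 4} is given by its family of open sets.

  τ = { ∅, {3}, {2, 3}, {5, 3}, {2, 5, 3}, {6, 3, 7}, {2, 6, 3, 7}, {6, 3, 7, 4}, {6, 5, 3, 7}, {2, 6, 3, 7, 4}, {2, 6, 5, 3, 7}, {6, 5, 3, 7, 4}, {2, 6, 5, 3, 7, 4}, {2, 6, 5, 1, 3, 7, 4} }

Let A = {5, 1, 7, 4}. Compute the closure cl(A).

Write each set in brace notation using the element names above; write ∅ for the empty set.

{6, 5, 1, 7, 4}

X∖A={2, 6, 3}, int(X∖A)={2, 3}, hence cl(A)={6, 5, 1, 7, 4}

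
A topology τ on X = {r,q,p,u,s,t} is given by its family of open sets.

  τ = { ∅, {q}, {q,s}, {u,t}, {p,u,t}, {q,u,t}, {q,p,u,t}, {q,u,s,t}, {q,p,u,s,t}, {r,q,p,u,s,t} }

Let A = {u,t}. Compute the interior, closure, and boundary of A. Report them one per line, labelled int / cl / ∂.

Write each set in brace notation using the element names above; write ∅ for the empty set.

int(A) = {u,t}
cl(A)  = {r,p,u,t}
∂A     = {r,p}

interior: largest open inside A is {u,t} (from ∅, {u,t})
cl via duality: int({r,q,p,s}) = {q,s}, so X∖{q,s} = {r,p,u,t}
cl∖int = {r,p}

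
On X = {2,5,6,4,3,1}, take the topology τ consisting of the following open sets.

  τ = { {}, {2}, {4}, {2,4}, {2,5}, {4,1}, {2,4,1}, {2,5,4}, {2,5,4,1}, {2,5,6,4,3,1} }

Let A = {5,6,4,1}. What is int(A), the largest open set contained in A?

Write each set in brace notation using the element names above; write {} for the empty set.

open subsets of A: {}, {4}, {4,1}; so int(A) = {4,1}

{4,1}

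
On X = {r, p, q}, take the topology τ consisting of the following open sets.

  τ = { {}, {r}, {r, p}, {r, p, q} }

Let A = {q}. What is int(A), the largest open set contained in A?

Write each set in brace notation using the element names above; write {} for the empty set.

{}

interior: largest open inside A is {} (from {})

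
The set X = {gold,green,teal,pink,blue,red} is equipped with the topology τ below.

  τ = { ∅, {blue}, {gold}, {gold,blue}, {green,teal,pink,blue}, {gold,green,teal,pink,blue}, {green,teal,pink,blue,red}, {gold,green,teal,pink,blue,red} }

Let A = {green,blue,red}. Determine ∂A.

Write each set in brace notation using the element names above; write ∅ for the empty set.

{green,teal,pink,red}

opens ⊆ A: ∅, {blue}; union → int = {blue}
complement {gold,teal,pink}; its interior {gold}; cl(A) = X∖{gold} = {green,teal,pink,blue,red}
boundary = {green,teal,pink,blue,red} ∖ {blue} = {green,teal,pink,red}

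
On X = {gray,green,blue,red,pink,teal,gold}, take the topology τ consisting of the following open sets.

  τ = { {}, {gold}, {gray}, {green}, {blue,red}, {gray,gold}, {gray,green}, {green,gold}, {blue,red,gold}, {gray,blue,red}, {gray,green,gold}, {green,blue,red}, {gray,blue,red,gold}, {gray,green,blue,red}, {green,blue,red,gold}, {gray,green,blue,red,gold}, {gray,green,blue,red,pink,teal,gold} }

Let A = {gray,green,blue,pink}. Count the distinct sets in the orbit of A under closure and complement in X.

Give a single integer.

complement {red,teal,gold}; its interior {gold}; cl(A) = X∖{gold} = {gray,green,blue,red,pink,teal}
With k = closure, c = complement:
  1. A     = {gray,green,blue,pink}
  2. kA    = {gray,green,blue,red,pink,teal}
  3. cA    = {red,teal,gold}
  4. ckA   = {gold}
  5. kcA   = {blue,red,pink,teal,gold}
  6. kckA  = {pink,teal,gold}
  7. ckcA  = {gray,green}
  8. ckckA = {gray,green,blue,red}
  9. kckcA = {gray,green,pink,teal}
  10. ckckcA = {blue,red,gold}
k, c of each give nothing new

10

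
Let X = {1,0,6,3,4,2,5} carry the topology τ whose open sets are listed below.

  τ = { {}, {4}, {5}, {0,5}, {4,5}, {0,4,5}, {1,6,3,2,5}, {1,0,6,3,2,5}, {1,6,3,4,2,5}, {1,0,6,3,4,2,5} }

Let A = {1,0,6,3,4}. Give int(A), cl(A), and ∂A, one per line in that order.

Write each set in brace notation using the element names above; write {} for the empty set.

int(A) = {4}
cl(A)  = {1,0,6,3,4,2}
∂A     = {1,0,6,3,2}

opens ⊆ A: {}, {4}; union → int = {4}
complement {2,5}; its interior {5}; cl(A) = X∖{5} = {1,0,6,3,4,2}
boundary = {1,0,6,3,4,2} ∖ {4} = {1,0,6,3,2}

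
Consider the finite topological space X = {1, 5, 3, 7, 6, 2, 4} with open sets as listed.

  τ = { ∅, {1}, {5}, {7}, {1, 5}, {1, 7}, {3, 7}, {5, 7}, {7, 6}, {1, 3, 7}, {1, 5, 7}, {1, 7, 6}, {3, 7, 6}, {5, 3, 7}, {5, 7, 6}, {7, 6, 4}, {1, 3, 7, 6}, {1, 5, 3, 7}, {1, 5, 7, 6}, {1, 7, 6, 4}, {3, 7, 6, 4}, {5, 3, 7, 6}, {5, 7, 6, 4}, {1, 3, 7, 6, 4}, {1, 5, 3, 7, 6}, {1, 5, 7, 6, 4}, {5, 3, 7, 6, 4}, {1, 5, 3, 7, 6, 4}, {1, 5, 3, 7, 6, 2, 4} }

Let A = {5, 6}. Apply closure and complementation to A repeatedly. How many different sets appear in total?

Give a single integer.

complement {1, 3, 7, 2, 4}; its interior {1, 3, 7}; cl(A) = X∖{1, 3, 7} = {5, 6, 2, 4}
With k = closure, c = complement:
  1. A     = {5, 6}
  2. kA    = {5, 6, 2, 4}
  3. cA    = {1, 3, 7, 2, 4}
  4. ckA   = {1, 3, 7}
  5. kcA   = {1, 3, 7, 6, 2, 4}
  6. ckcA  = {5}
  7. kckcA = {5, 2}
  8. ckckcA = {1, 3, 7, 6, 4}
k, c of each give nothing new

8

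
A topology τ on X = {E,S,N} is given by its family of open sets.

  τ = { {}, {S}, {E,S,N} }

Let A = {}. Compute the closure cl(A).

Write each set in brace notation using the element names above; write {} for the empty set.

cl via duality: int({E,S,N}) = {E,S,N}, so X∖{E,S,N} = {}

{}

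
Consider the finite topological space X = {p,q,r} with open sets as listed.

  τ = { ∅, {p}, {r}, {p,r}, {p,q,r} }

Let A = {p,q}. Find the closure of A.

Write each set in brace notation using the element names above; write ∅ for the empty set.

closure: X∖int(X∖A) = X∖{r} = {p,q}

{p,q}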